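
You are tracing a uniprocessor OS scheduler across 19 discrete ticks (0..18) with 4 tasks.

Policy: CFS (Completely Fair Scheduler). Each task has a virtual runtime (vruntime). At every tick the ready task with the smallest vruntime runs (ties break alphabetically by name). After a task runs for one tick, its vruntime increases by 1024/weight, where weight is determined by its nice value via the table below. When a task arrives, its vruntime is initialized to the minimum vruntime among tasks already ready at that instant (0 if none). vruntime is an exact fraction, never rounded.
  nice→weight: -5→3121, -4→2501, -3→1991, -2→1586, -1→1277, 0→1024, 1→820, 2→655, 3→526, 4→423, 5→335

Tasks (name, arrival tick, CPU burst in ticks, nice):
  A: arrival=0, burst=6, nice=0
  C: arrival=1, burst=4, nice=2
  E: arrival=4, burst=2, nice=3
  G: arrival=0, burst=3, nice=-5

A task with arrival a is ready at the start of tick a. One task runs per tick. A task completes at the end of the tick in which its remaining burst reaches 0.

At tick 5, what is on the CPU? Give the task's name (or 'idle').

running at tick 5 = G

t=0: vr[A=0 G=0] → run A
t=1: vr[A=1 C=0 G=0] → run C
t=2: vr[A=1 C=1024/655 G=0] → run G
t=3: vr[A=1 C=1024/655 G=1024/3121] → run G
t=4: vr[A=1 C=1024/655 E=2048/3121 G=2048/3121] → run E
t=5: vr[A=1 C=1024/655 E=2136576/820823 G=2048/3121] → run G
t=6: vr[A=1 C=1024/655 E=2136576/820823] → run A
t=7: vr[A=2 C=1024/655 E=2136576/820823] → run C
t=8: vr[A=2 C=2048/655 E=2136576/820823] → run A
t=9: vr[A=3 C=2048/655 E=2136576/820823] → run E
t=10: vr[A=3 C=2048/655] → run A
t=11: vr[A=4 C=2048/655] → run C
t=12: vr[A=4 C=3072/655] → run A
t=13: vr[A=5 C=3072/655] → run C
t=14: vr[A=5] → run A
t=15: (idle)
t=16: (idle)
t=17: (idle)
t=18: (idle)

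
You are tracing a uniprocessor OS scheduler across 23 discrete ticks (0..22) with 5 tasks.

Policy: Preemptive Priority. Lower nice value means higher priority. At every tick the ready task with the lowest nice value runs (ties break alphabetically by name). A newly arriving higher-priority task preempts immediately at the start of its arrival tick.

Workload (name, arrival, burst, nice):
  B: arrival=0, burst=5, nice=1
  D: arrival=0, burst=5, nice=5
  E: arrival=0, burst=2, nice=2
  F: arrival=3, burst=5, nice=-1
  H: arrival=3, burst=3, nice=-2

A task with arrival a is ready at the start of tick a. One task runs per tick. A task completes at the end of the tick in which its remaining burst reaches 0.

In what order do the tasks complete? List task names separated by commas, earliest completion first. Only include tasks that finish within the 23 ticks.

t=0: ready={B,D,E} → run B
t=1: ready={B,D,E} → run B
t=2: ready={B,D,E} → run B
t=3: ready={B,D,E,F,H} → run H
t=4: ready={B,D,E,F,H} → run H
t=5: ready={B,D,E,F,H} → run H
t=6: ready={B,D,E,F} → run F
t=7: ready={B,D,E,F} → run F
t=8: ready={B,D,E,F} → run F
t=9: ready={B,D,E,F} → run F
t=10: ready={B,D,E,F} → run F
t=11: ready={B,D,E} → run B
t=12: ready={B,D,E} → run B
t=13: ready={D,E} → run E
t=14: ready={D,E} → run E
t=15: ready={D} → run D
t=16: ready={D} → run D
t=17: ready={D} → run D
t=18: ready={D} → run D
t=19: ready={D} → run D
t=20: (idle)
t=21: (idle)
t=22: (idle)

completion order = H, F, B, E, D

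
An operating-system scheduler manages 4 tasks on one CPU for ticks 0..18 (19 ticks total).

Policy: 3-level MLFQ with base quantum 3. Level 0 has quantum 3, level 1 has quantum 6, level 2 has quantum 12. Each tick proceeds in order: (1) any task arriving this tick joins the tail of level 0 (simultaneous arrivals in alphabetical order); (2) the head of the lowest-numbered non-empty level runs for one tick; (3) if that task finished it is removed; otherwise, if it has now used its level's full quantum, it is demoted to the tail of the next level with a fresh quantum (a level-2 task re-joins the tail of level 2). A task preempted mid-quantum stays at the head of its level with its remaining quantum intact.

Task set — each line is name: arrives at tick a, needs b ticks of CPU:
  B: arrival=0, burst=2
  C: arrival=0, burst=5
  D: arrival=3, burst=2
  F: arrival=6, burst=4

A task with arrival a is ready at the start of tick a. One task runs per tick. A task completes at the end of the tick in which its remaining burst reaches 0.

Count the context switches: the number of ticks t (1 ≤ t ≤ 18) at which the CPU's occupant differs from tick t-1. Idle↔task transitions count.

context switches = 6

t=0: L0/L1/L2 = BC/-/- → run B
t=1: L0/L1/L2 = BC/-/- → run B
t=2: L0/L1/L2 = C/-/- → run C
t=3: L0/L1/L2 = CD/-/- → run C
t=4: L0/L1/L2 = CD/-/- → run C
t=5: L0/L1/L2 = D/C/- → run D
t=6: L0/L1/L2 = DF/C/- → run D
t=7: L0/L1/L2 = F/C/- → run F
t=8: L0/L1/L2 = F/C/- → run F
t=9: L0/L1/L2 = F/C/- → run F
t=10: L0/L1/L2 = -/CF/- → run C
t=11: L0/L1/L2 = -/CF/- → run C
t=12: L0/L1/L2 = -/F/- → run F
t=13: (idle)
t=14: (idle)
t=15: (idle)
t=16: (idle)
t=17: (idle)
t=18: (idle)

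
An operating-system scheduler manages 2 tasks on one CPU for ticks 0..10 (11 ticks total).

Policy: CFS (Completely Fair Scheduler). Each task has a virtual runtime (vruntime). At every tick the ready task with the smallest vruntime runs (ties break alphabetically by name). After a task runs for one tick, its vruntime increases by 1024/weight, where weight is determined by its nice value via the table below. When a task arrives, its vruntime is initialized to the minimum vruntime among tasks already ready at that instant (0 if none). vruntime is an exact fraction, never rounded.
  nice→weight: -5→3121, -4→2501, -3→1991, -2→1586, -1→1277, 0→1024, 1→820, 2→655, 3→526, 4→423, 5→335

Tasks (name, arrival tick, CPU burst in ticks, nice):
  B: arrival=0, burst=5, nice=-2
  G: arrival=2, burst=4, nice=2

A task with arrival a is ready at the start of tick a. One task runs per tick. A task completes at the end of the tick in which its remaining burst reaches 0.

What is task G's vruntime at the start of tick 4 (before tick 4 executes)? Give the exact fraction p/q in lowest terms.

vruntime(G, start of tick 4) = 1482752/519415

t=0: vr[B=0] → run B
t=1: vr[B=512/793] → run B
t=2: vr[B=1024/793 G=1024/793] → run B
t=3: vr[B=1536/793 G=1024/793] → run G
t=4: vr[B=1536/793 G=1482752/519415] → run B
t=5: vr[B=2048/793 G=1482752/519415] → run B
t=6: vr[G=1482752/519415] → run G
t=7: vr[G=2294784/519415] → run G
t=8: vr[G=3106816/519415] → run G
t=9: (idle)
t=10: (idle)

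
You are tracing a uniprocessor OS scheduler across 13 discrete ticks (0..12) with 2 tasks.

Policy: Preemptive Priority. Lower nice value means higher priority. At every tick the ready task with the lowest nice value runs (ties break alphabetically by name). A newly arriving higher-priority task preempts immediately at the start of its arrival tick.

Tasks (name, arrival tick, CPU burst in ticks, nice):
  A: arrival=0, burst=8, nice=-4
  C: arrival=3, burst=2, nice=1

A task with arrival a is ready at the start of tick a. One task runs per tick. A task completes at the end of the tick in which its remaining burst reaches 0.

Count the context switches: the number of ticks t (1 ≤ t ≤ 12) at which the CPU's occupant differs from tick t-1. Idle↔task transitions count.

t=0: ready={A} → run A
t=1: ready={A} → run A
t=2: ready={A} → run A
t=3: ready={A,C} → run A
t=4: ready={A,C} → run A
t=5: ready={A,C} → run A
t=6: ready={A,C} → run A
t=7: ready={A,C} → run A
t=8: ready={C} → run C
t=9: ready={C} → run C
t=10: (idle)
t=11: (idle)
t=12: (idle)

context switches = 2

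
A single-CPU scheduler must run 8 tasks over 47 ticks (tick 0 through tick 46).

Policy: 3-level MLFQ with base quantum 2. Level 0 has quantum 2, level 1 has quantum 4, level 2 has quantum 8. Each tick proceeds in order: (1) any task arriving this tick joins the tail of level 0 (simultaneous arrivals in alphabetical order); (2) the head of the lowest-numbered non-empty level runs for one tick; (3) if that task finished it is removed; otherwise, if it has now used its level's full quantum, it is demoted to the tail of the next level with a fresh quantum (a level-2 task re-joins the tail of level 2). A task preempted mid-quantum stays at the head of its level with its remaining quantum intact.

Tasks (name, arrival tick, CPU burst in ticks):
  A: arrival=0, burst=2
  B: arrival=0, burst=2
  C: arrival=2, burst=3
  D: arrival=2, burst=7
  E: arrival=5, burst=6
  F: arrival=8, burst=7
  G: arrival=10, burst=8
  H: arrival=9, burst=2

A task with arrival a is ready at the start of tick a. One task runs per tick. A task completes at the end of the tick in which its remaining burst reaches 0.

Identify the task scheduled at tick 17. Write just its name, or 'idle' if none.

t=0: L0/L1/L2 = AB/-/- → run A
t=1: L0/L1/L2 = AB/-/- → run A
t=2: L0/L1/L2 = BCD/-/- → run B
t=3: L0/L1/L2 = BCD/-/- → run B
t=4: L0/L1/L2 = CD/-/- → run C
t=5: L0/L1/L2 = CDE/-/- → run C
t=6: L0/L1/L2 = DE/C/- → run D
t=7: L0/L1/L2 = DE/C/- → run D
t=8: L0/L1/L2 = EF/CD/- → run E
t=9: L0/L1/L2 = EFH/CD/- → run E
t=10: L0/L1/L2 = FHG/CDE/- → run F
t=11: L0/L1/L2 = FHG/CDE/- → run F
t=12: L0/L1/L2 = HG/CDEF/- → run H
t=13: L0/L1/L2 = HG/CDEF/- → run H
t=14: L0/L1/L2 = G/CDEF/- → run G
t=15: L0/L1/L2 = G/CDEF/- → run G
t=16: L0/L1/L2 = -/CDEFG/- → run C
t=17: L0/L1/L2 = -/DEFG/- → run D
t=18: L0/L1/L2 = -/DEFG/- → run D
t=19: L0/L1/L2 = -/DEFG/- → run D
t=20: L0/L1/L2 = -/DEFG/- → run D
t=21: L0/L1/L2 = -/EFG/D → run E
t=22: L0/L1/L2 = -/EFG/D → run E
t=23: L0/L1/L2 = -/EFG/D → run E
t=24: L0/L1/L2 = -/EFG/D → run E
t=25: L0/L1/L2 = -/FG/D → run F
t=26: L0/L1/L2 = -/FG/D → run F
t=27: L0/L1/L2 = -/FG/D → run F
t=28: L0/L1/L2 = -/FG/D → run F
t=29: L0/L1/L2 = -/G/DF → run G
t=30: L0/L1/L2 = -/G/DF → run G
t=31: L0/L1/L2 = -/G/DF → run G
t=32: L0/L1/L2 = -/G/DF → run G
t=33: L0/L1/L2 = -/-/DFG → run D
t=34: L0/L1/L2 = -/-/FG → run F
t=35: L0/L1/L2 = -/-/G → run G
t=36: L0/L1/L2 = -/-/G → run G
t=37: (idle)
t=38: (idle)
t=39: (idle)
t=40: (idle)
t=41: (idle)
t=42: (idle)
t=43: (idle)
t=44: (idle)
t=45: (idle)
t=46: (idle)

running at tick 17 = D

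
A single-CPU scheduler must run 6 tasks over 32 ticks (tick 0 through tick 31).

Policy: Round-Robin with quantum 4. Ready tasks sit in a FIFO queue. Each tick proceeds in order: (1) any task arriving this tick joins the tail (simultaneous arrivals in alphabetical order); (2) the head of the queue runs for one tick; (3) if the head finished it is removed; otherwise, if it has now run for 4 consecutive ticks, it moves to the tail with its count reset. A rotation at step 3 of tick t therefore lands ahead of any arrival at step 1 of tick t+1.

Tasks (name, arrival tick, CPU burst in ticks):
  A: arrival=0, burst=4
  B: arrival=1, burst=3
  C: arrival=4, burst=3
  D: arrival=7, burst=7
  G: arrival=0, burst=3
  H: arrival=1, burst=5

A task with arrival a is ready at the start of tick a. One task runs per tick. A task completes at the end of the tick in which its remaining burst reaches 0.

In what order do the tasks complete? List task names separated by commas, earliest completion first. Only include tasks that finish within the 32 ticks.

completion order = A, G, B, C, H, D

t=0: queue=[A,G] q_used=0 → run A
t=1: queue=[A,G,B,H] q_used=1 → run A
t=2: queue=[A,G,B,H] q_used=2 → run A
t=3: queue=[A,G,B,H] q_used=3 → run A
t=4: queue=[G,B,H,C] q_used=0 → run G
t=5: queue=[G,B,H,C] q_used=1 → run G
t=6: queue=[G,B,H,C] q_used=2 → run G
t=7: queue=[B,H,C,D] q_used=0 → run B
t=8: queue=[B,H,C,D] q_used=1 → run B
t=9: queue=[B,H,C,D] q_used=2 → run B
t=10: queue=[H,C,D] q_used=0 → run H
t=11: queue=[H,C,D] q_used=1 → run H
t=12: queue=[H,C,D] q_used=2 → run H
t=13: queue=[H,C,D] q_used=3 → run H
t=14: queue=[C,D,H] q_used=0 → run C
t=15: queue=[C,D,H] q_used=1 → run C
t=16: queue=[C,D,H] q_used=2 → run C
t=17: queue=[D,H] q_used=0 → run D
t=18: queue=[D,H] q_used=1 → run D
t=19: queue=[D,H] q_used=2 → run D
t=20: queue=[D,H] q_used=3 → run D
t=21: queue=[H,D] q_used=0 → run H
t=22: queue=[D] q_used=0 → run D
t=23: queue=[D] q_used=1 → run D
t=24: queue=[D] q_used=2 → run D
t=25: (idle)
t=26: (idle)
t=27: (idle)
t=28: (idle)
t=29: (idle)
t=30: (idle)
t=31: (idle)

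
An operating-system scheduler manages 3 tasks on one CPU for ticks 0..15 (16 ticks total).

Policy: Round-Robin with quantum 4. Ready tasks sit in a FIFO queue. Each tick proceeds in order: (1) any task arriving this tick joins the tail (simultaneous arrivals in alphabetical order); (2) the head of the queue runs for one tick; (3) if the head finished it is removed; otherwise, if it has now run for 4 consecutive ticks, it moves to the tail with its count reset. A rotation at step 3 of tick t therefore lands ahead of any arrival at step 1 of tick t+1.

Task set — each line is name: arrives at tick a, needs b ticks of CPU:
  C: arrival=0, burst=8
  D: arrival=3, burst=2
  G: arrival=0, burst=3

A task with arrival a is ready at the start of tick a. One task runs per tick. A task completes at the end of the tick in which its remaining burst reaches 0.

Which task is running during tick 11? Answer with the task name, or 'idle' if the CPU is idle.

running at tick 11 = C

t=0: queue=[C,G] q_used=0 → run C
t=1: queue=[C,G] q_used=1 → run C
t=2: queue=[C,G] q_used=2 → run C
t=3: queue=[C,G,D] q_used=3 → run C
t=4: queue=[G,D,C] q_used=0 → run G
t=5: queue=[G,D,C] q_used=1 → run G
t=6: queue=[G,D,C] q_used=2 → run G
t=7: queue=[D,C] q_used=0 → run D
t=8: queue=[D,C] q_used=1 → run D
t=9: queue=[C] q_used=0 → run C
t=10: queue=[C] q_used=1 → run C
t=11: queue=[C] q_used=2 → run C
t=12: queue=[C] q_used=3 → run C
t=13: (idle)
t=14: (idle)
t=15: (idle)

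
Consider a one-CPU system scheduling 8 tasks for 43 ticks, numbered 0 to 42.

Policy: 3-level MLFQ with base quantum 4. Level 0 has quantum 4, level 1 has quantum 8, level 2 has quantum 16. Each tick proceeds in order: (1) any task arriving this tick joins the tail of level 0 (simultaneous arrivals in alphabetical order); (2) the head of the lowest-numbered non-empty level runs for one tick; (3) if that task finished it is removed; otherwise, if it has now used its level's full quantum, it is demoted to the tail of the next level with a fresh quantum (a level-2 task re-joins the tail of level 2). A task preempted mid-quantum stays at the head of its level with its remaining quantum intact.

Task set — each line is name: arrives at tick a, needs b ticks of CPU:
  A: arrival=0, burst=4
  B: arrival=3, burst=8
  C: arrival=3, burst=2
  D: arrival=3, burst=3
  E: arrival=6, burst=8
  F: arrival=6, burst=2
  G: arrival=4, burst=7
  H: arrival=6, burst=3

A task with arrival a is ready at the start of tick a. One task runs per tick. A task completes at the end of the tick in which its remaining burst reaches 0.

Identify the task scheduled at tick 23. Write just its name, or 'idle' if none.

running at tick 23 = H

t=0: L0/L1/L2 = A/-/- → run A
t=1: L0/L1/L2 = A/-/- → run A
t=2: L0/L1/L2 = A/-/- → run A
t=3: L0/L1/L2 = ABCD/-/- → run A
t=4: L0/L1/L2 = BCDG/-/- → run B
t=5: L0/L1/L2 = BCDG/-/- → run B
t=6: L0/L1/L2 = BCDGEFH/-/- → run B
t=7: L0/L1/L2 = BCDGEFH/-/- → run B
t=8: L0/L1/L2 = CDGEFH/B/- → run C
t=9: L0/L1/L2 = CDGEFH/B/- → run C
t=10: L0/L1/L2 = DGEFH/B/- → run D
t=11: L0/L1/L2 = DGEFH/B/- → run D
t=12: L0/L1/L2 = DGEFH/B/- → run D
t=13: L0/L1/L2 = GEFH/B/- → run G
t=14: L0/L1/L2 = GEFH/B/- → run G
t=15: L0/L1/L2 = GEFH/B/- → run G
t=16: L0/L1/L2 = GEFH/B/- → run G
t=17: L0/L1/L2 = EFH/BG/- → run E
t=18: L0/L1/L2 = EFH/BG/- → run E
t=19: L0/L1/L2 = EFH/BG/- → run E
t=20: L0/L1/L2 = EFH/BG/- → run E
t=21: L0/L1/L2 = FH/BGE/- → run F
t=22: L0/L1/L2 = FH/BGE/- → run F
t=23: L0/L1/L2 = H/BGE/- → run H
t=24: L0/L1/L2 = H/BGE/- → run H
t=25: L0/L1/L2 = H/BGE/- → run H
t=26: L0/L1/L2 = -/BGE/- → run B
t=27: L0/L1/L2 = -/BGE/- → run B
t=28: L0/L1/L2 = -/BGE/- → run B
t=29: L0/L1/L2 = -/BGE/- → run B
t=30: L0/L1/L2 = -/GE/- → run G
t=31: L0/L1/L2 = -/GE/- → run G
t=32: L0/L1/L2 = -/GE/- → run G
t=33: L0/L1/L2 = -/E/- → run E
t=34: L0/L1/L2 = -/E/- → run E
t=35: L0/L1/L2 = -/E/- → run E
t=36: L0/L1/L2 = -/E/- → run E
t=37: (idle)
t=38: (idle)
t=39: (idle)
t=40: (idle)
t=41: (idle)
t=42: (idle)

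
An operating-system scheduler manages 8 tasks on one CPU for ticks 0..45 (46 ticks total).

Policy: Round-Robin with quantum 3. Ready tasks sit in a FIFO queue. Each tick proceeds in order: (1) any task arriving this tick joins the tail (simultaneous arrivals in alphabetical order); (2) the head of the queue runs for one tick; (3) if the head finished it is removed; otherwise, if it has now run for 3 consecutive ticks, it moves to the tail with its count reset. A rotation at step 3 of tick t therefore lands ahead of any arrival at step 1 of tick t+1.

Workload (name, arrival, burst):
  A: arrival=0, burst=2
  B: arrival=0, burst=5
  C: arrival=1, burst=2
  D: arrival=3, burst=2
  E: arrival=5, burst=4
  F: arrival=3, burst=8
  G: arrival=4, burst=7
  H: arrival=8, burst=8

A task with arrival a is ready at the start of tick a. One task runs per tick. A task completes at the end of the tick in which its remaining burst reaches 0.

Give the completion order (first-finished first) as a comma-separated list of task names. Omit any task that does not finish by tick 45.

completion order = A, C, D, B, E, F, G, H

t=0: queue=[A,B] q_used=0 → run A
t=1: queue=[A,B,C] q_used=1 → run A
t=2: queue=[B,C] q_used=0 → run B
t=3: queue=[B,C,D,F] q_used=1 → run B
t=4: queue=[B,C,D,F,G] q_used=2 → run B
t=5: queue=[C,D,F,G,B,E] q_used=0 → run C
t=6: queue=[C,D,F,G,B,E] q_used=1 → run C
t=7: queue=[D,F,G,B,E] q_used=0 → run D
t=8: queue=[D,F,G,B,E,H] q_used=1 → run D
t=9: queue=[F,G,B,E,H] q_used=0 → run F
t=10: queue=[F,G,B,E,H] q_used=1 → run F
t=11: queue=[F,G,B,E,H] q_used=2 → run F
t=12: queue=[G,B,E,H,F] q_used=0 → run G
t=13: queue=[G,B,E,H,F] q_used=1 → run G
t=14: queue=[G,B,E,H,F] q_used=2 → run G
t=15: queue=[B,E,H,F,G] q_used=0 → run B
t=16: queue=[B,E,H,F,G] q_used=1 → run B
t=17: queue=[E,H,F,G] q_used=0 → run E
t=18: queue=[E,H,F,G] q_used=1 → run E
t=19: queue=[E,H,F,G] q_used=2 → run E
t=20: queue=[H,F,G,E] q_used=0 → run H
t=21: queue=[H,F,G,E] q_used=1 → run H
t=22: queue=[H,F,G,E] q_used=2 → run H
t=23: queue=[F,G,E,H] q_used=0 → run F
t=24: queue=[F,G,E,H] q_used=1 → run F
t=25: queue=[F,G,E,H] q_used=2 → run F
t=26: queue=[G,E,H,F] q_used=0 → run G
t=27: queue=[G,E,H,F] q_used=1 → run G
t=28: queue=[G,E,H,F] q_used=2 → run G
t=29: queue=[E,H,F,G] q_used=0 → run E
t=30: queue=[H,F,G] q_used=0 → run H
t=31: queue=[H,F,G] q_used=1 → run H
t=32: queue=[H,F,G] q_used=2 → run H
t=33: queue=[F,G,H] q_used=0 → run F
t=34: queue=[F,G,H] q_used=1 → run F
t=35: queue=[G,H] q_used=0 → run G
t=36: queue=[H] q_used=0 → run H
t=37: queue=[H] q_used=1 → run H
t=38: (idle)
t=39: (idle)
t=40: (idle)
t=41: (idle)
t=42: (idle)
t=43: (idle)
t=44: (idle)
t=45: (idle)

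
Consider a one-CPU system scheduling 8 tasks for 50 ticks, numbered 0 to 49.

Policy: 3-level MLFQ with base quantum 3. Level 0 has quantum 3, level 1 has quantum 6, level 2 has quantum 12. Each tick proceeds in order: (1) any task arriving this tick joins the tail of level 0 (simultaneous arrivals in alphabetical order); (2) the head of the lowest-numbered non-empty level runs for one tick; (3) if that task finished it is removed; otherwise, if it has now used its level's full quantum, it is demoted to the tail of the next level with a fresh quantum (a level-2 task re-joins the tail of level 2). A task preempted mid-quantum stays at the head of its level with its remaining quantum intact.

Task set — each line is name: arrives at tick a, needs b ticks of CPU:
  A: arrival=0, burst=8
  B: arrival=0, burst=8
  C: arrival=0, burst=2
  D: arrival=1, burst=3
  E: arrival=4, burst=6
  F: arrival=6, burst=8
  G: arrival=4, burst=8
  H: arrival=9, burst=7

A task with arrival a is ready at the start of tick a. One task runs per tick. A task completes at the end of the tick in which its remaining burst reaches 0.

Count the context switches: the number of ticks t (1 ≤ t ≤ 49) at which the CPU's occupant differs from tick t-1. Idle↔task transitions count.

t=0: L0/L1/L2 = ABC/-/- → run A
t=1: L0/L1/L2 = ABCD/-/- → run A
t=2: L0/L1/L2 = ABCD/-/- → run A
t=3: L0/L1/L2 = BCD/A/- → run B
t=4: L0/L1/L2 = BCDEG/A/- → run B
t=5: L0/L1/L2 = BCDEG/A/- → run B
t=6: L0/L1/L2 = CDEGF/AB/- → run C
t=7: L0/L1/L2 = CDEGF/AB/- → run C
t=8: L0/L1/L2 = DEGF/AB/- → run D
t=9: L0/L1/L2 = DEGFH/AB/- → run D
t=10: L0/L1/L2 = DEGFH/AB/- → run D
t=11: L0/L1/L2 = EGFH/AB/- → run E
t=12: L0/L1/L2 = EGFH/AB/- → run E
t=13: L0/L1/L2 = EGFH/AB/- → run E
t=14: L0/L1/L2 = GFH/ABE/- → run G
t=15: L0/L1/L2 = GFH/ABE/- → run G
t=16: L0/L1/L2 = GFH/ABE/- → run G
t=17: L0/L1/L2 = FH/ABEG/- → run F
t=18: L0/L1/L2 = FH/ABEG/- → run F
t=19: L0/L1/L2 = FH/ABEG/- → run F
t=20: L0/L1/L2 = H/ABEGF/- → run H
t=21: L0/L1/L2 = H/ABEGF/- → run H
t=22: L0/L1/L2 = H/ABEGF/- → run H
t=23: L0/L1/L2 = -/ABEGFH/- → run A
t=24: L0/L1/L2 = -/ABEGFH/- → run A
t=25: L0/L1/L2 = -/ABEGFH/- → run A
t=26: L0/L1/L2 = -/ABEGFH/- → run A
t=27: L0/L1/L2 = -/ABEGFH/- → run A
t=28: L0/L1/L2 = -/BEGFH/- → run B
t=29: L0/L1/L2 = -/BEGFH/- → run B
t=30: L0/L1/L2 = -/BEGFH/- → run B
t=31: L0/L1/L2 = -/BEGFH/- → run B
t=32: L0/L1/L2 = -/BEGFH/- → run B
t=33: L0/L1/L2 = -/EGFH/- → run E
t=34: L0/L1/L2 = -/EGFH/- → run E
t=35: L0/L1/L2 = -/EGFH/- → run E
t=36: L0/L1/L2 = -/GFH/- → run G
t=37: L0/L1/L2 = -/GFH/- → run G
t=38: L0/L1/L2 = -/GFH/- → run G
t=39: L0/L1/L2 = -/GFH/- → run G
t=40: L0/L1/L2 = -/GFH/- → run G
t=41: L0/L1/L2 = -/FH/- → run F
t=42: L0/L1/L2 = -/FH/- → run F
t=43: L0/L1/L2 = -/FH/- → run F
t=44: L0/L1/L2 = -/FH/- → run F
t=45: L0/L1/L2 = -/FH/- → run F
t=46: L0/L1/L2 = -/H/- → run H
t=47: L0/L1/L2 = -/H/- → run H
t=48: L0/L1/L2 = -/H/- → run H
t=49: L0/L1/L2 = -/H/- → run H

context switches = 13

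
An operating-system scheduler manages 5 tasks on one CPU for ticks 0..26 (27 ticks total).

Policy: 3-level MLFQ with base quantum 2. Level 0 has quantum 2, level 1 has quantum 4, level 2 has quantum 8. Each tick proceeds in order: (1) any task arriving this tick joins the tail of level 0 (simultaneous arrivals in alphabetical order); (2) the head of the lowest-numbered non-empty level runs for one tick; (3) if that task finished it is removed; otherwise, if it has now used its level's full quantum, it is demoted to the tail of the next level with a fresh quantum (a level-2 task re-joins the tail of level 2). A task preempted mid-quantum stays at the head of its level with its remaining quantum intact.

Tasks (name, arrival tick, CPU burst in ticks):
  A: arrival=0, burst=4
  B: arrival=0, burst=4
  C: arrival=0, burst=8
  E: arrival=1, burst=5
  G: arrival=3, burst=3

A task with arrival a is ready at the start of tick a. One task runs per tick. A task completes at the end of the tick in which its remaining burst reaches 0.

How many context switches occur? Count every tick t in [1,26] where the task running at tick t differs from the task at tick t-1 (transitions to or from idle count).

t=0: L0/L1/L2 = ABC/-/- → run A
t=1: L0/L1/L2 = ABCE/-/- → run A
t=2: L0/L1/L2 = BCE/A/- → run B
t=3: L0/L1/L2 = BCEG/A/- → run B
t=4: L0/L1/L2 = CEG/AB/- → run C
t=5: L0/L1/L2 = CEG/AB/- → run C
t=6: L0/L1/L2 = EG/ABC/- → run E
t=7: L0/L1/L2 = EG/ABC/- → run E
t=8: L0/L1/L2 = G/ABCE/- → run G
t=9: L0/L1/L2 = G/ABCE/- → run G
t=10: L0/L1/L2 = -/ABCEG/- → run A
t=11: L0/L1/L2 = -/ABCEG/- → run A
t=12: L0/L1/L2 = -/BCEG/- → run B
t=13: L0/L1/L2 = -/BCEG/- → run B
t=14: L0/L1/L2 = -/CEG/- → run C
t=15: L0/L1/L2 = -/CEG/- → run C
t=16: L0/L1/L2 = -/CEG/- → run C
t=17: L0/L1/L2 = -/CEG/- → run C
t=18: L0/L1/L2 = -/EG/C → run E
t=19: L0/L1/L2 = -/EG/C → run E
t=20: L0/L1/L2 = -/EG/C → run E
t=21: L0/L1/L2 = -/G/C → run G
t=22: L0/L1/L2 = -/-/C → run C
t=23: L0/L1/L2 = -/-/C → run C
t=24: (idle)
t=25: (idle)
t=26: (idle)

context switches = 11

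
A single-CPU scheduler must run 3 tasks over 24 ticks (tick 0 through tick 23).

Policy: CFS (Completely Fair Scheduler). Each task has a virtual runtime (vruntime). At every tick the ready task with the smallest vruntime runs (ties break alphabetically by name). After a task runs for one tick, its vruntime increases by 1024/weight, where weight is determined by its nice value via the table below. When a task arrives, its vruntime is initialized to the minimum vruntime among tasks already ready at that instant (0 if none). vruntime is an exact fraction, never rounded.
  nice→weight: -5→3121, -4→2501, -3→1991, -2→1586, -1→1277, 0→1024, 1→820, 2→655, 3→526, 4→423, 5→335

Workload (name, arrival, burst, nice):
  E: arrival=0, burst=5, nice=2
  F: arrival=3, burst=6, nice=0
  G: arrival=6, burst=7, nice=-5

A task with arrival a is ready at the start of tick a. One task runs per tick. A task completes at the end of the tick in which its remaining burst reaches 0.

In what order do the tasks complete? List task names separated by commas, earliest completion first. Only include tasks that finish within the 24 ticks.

t=0: vr[E=0] → run E
t=1: vr[E=1024/655] → run E
t=2: vr[E=2048/655] → run E
t=3: vr[E=3072/655 F=3072/655] → run E
t=4: vr[E=4096/655 F=3072/655] → run F
t=5: vr[E=4096/655 F=3727/655] → run F
t=6: vr[E=4096/655 F=4382/655 G=4096/655] → run E
t=7: vr[F=4382/655 G=4096/655] → run G
t=8: vr[F=4382/655 G=13454336/2044255] → run G
t=9: vr[F=4382/655 G=14125056/2044255] → run F
t=10: vr[F=5037/655 G=14125056/2044255] → run G
t=11: vr[F=5037/655 G=14795776/2044255] → run G
t=12: vr[F=5037/655 G=15466496/2044255] → run G
t=13: vr[F=5037/655 G=16137216/2044255] → run F
t=14: vr[F=5692/655 G=16137216/2044255] → run G
t=15: vr[F=5692/655 G=16807936/2044255] → run G
t=16: vr[F=5692/655] → run F
t=17: vr[F=6347/655] → run F
t=18: (idle)
t=19: (idle)
t=20: (idle)
t=21: (idle)
t=22: (idle)
t=23: (idle)

completion order = E, G, F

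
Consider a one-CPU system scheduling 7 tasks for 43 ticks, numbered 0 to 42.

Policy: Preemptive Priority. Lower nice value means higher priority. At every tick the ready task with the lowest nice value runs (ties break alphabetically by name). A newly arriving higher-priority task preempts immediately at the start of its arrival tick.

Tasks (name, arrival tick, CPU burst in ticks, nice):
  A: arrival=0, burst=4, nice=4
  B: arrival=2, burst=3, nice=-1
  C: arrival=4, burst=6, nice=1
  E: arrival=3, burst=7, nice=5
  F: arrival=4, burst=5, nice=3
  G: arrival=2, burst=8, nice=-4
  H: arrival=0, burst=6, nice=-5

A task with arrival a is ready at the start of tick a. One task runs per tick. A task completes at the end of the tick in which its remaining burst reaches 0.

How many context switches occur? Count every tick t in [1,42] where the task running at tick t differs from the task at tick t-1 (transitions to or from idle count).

context switches = 7

t=0: ready={A,H} → run H
t=1: ready={A,H} → run H
t=2: ready={A,B,G,H} → run H
t=3: ready={A,B,E,G,H} → run H
t=4: ready={A,B,C,E,F,G,H} → run H
t=5: ready={A,B,C,E,F,G,H} → run H
t=6: ready={A,B,C,E,F,G} → run G
t=7: ready={A,B,C,E,F,G} → run G
t=8: ready={A,B,C,E,F,G} → run G
t=9: ready={A,B,C,E,F,G} → run G
t=10: ready={A,B,C,E,F,G} → run G
t=11: ready={A,B,C,E,F,G} → run G
t=12: ready={A,B,C,E,F,G} → run G
t=13: ready={A,B,C,E,F,G} → run G
t=14: ready={A,B,C,E,F} → run B
t=15: ready={A,B,C,E,F} → run B
t=16: ready={A,B,C,E,F} → run B
t=17: ready={A,C,E,F} → run C
t=18: ready={A,C,E,F} → run C
t=19: ready={A,C,E,F} → run C
t=20: ready={A,C,E,F} → run C
t=21: ready={A,C,E,F} → run C
t=22: ready={A,C,E,F} → run C
t=23: ready={A,E,F} → run F
t=24: ready={A,E,F} → run F
t=25: ready={A,E,F} → run F
t=26: ready={A,E,F} → run F
t=27: ready={A,E,F} → run F
t=28: ready={A,E} → run A
t=29: ready={A,E} → run A
t=30: ready={A,E} → run A
t=31: ready={A,E} → run A
t=32: ready={E} → run E
t=33: ready={E} → run E
t=34: ready={E} → run E
t=35: ready={E} → run E
t=36: ready={E} → run E
t=37: ready={E} → run E
t=38: ready={E} → run E
t=39: (idle)
t=40: (idle)
t=41: (idle)
t=42: (idle)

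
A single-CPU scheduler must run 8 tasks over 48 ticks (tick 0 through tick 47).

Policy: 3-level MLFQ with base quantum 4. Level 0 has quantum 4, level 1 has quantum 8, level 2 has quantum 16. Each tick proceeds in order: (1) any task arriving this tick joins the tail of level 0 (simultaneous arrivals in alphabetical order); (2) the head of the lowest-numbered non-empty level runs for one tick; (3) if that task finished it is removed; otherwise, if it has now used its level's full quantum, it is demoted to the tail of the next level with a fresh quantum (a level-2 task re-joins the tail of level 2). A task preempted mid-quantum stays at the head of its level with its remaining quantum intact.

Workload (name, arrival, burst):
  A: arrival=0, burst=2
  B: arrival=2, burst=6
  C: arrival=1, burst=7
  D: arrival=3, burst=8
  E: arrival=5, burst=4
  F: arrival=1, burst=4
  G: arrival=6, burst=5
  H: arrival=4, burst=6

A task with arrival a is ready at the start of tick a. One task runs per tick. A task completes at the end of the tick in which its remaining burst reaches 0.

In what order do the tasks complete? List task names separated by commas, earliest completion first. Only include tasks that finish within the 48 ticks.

completion order = A, F, E, C, B, D, H, G

t=0: L0/L1/L2 = A/-/- → run A
t=1: L0/L1/L2 = ACF/-/- → run A
t=2: L0/L1/L2 = CFB/-/- → run C
t=3: L0/L1/L2 = CFBD/-/- → run C
t=4: L0/L1/L2 = CFBDH/-/- → run C
t=5: L0/L1/L2 = CFBDHE/-/- → run C
t=6: L0/L1/L2 = FBDHEG/C/- → run F
t=7: L0/L1/L2 = FBDHEG/C/- → run F
t=8: L0/L1/L2 = FBDHEG/C/- → run F
t=9: L0/L1/L2 = FBDHEG/C/- → run F
t=10: L0/L1/L2 = BDHEG/C/- → run B
t=11: L0/L1/L2 = BDHEG/C/- → run B
t=12: L0/L1/L2 = BDHEG/C/- → run B
t=13: L0/L1/L2 = BDHEG/C/- → run B
t=14: L0/L1/L2 = DHEG/CB/- → run D
t=15: L0/L1/L2 = DHEG/CB/- → run D
t=16: L0/L1/L2 = DHEG/CB/- → run D
t=17: L0/L1/L2 = DHEG/CB/- → run D
t=18: L0/L1/L2 = HEG/CBD/- → run H
t=19: L0/L1/L2 = HEG/CBD/- → run H
t=20: L0/L1/L2 = HEG/CBD/- → run H
t=21: L0/L1/L2 = HEG/CBD/- → run H
t=22: L0/L1/L2 = EG/CBDH/- → run E
t=23: L0/L1/L2 = EG/CBDH/- → run E
t=24: L0/L1/L2 = EG/CBDH/- → run E
t=25: L0/L1/L2 = EG/CBDH/- → run E
t=26: L0/L1/L2 = G/CBDH/- → run G
t=27: L0/L1/L2 = G/CBDH/- → run G
t=28: L0/L1/L2 = G/CBDH/- → run G
t=29: L0/L1/L2 = G/CBDH/- → run G
t=30: L0/L1/L2 = -/CBDHG/- → run C
t=31: L0/L1/L2 = -/CBDHG/- → run C
t=32: L0/L1/L2 = -/CBDHG/- → run C
t=33: L0/L1/L2 = -/BDHG/- → run B
t=34: L0/L1/L2 = -/BDHG/- → run B
t=35: L0/L1/L2 = -/DHG/- → run D
t=36: L0/L1/L2 = -/DHG/- → run D
t=37: L0/L1/L2 = -/DHG/- → run D
t=38: L0/L1/L2 = -/DHG/- → run D
t=39: L0/L1/L2 = -/HG/- → run H
t=40: L0/L1/L2 = -/HG/- → run H
t=41: L0/L1/L2 = -/G/- → run G
t=42: (idle)
t=43: (idle)
t=44: (idle)
t=45: (idle)
t=46: (idle)
t=47: (idle)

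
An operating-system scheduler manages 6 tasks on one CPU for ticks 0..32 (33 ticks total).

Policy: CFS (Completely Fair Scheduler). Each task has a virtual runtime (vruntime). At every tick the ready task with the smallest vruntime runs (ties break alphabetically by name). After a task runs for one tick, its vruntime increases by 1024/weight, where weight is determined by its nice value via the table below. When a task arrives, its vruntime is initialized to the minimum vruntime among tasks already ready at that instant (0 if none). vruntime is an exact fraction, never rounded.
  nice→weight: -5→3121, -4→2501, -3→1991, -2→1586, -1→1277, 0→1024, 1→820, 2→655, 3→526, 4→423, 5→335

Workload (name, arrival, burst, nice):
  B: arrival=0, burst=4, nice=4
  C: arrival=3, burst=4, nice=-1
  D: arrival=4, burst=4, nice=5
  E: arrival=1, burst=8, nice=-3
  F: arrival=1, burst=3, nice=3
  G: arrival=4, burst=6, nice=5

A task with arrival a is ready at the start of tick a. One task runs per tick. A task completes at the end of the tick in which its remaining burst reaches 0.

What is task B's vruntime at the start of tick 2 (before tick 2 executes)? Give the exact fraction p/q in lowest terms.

t=0: vr[B=0] → run B
t=1: vr[B=1024/423 E=1024/423 F=1024/423] → run B
t=2: vr[B=2048/423 E=1024/423 F=1024/423] → run E
t=3: vr[B=2048/423 C=1024/423 E=2471936/842193 F=1024/423] → run C
t=4: vr[B=2048/423 C=1740800/540171 D=1024/423 E=2471936/842193 F=1024/423 G=1024/423] → run D
t=5: vr[B=2048/423 C=1740800/540171 D=776192/141705 E=2471936/842193 F=1024/423 G=1024/423] → run F
t=6: vr[B=2048/423 C=1740800/540171 D=776192/141705 E=2471936/842193 F=485888/111249 G=1024/423] → run G
t=7: vr[B=2048/423 C=1740800/540171 D=776192/141705 E=2471936/842193 F=485888/111249 G=776192/141705] → run E
t=8: vr[B=2048/423 C=1740800/540171 D=776192/141705 E=2905088/842193 F=485888/111249 G=776192/141705] → run C
t=9: vr[B=2048/423 C=2173952/540171 D=776192/141705 E=2905088/842193 F=485888/111249 G=776192/141705] → run E
t=10: vr[B=2048/423 C=2173952/540171 D=776192/141705 E=3338240/842193 F=485888/111249 G=776192/141705] → run E
t=11: vr[B=2048/423 C=2173952/540171 D=776192/141705 E=3771392/842193 F=485888/111249 G=776192/141705] → run C
t=12: vr[B=2048/423 C=2607104/540171 D=776192/141705 E=3771392/842193 F=485888/111249 G=776192/141705] → run F
t=13: vr[B=2048/423 C=2607104/540171 D=776192/141705 E=3771392/842193 F=702464/111249 G=776192/141705] → run E
t=14: vr[B=2048/423 C=2607104/540171 D=776192/141705 E=4204544/842193 F=702464/111249 G=776192/141705] → run C
t=15: vr[B=2048/423 D=776192/141705 E=4204544/842193 F=702464/111249 G=776192/141705] → run B
t=16: vr[B=1024/141 D=776192/141705 E=4204544/842193 F=702464/111249 G=776192/141705] → run E
t=17: vr[B=1024/141 D=776192/141705 E=4637696/842193 F=702464/111249 G=776192/141705] → run D
t=18: vr[B=1024/141 D=1209344/141705 E=4637696/842193 F=702464/111249 G=776192/141705] → run G
t=19: vr[B=1024/141 D=1209344/141705 E=4637696/842193 F=702464/111249 G=1209344/141705] → run E
t=20: vr[B=1024/141 D=1209344/141705 E=5070848/842193 F=702464/111249 G=1209344/141705] → run E
t=21: vr[B=1024/141 D=1209344/141705 F=702464/111249 G=1209344/141705] → run F
t=22: vr[B=1024/141 D=1209344/141705 G=1209344/141705] → run B
t=23: vr[D=1209344/141705 G=1209344/141705] → run D
t=24: vr[D=1642496/141705 G=1209344/141705] → run G
t=25: vr[D=1642496/141705 G=1642496/141705] → run D
t=26: vr[G=1642496/141705] → run G
t=27: vr[G=2075648/141705] → run G
t=28: vr[G=501760/28341] → run G
t=29: (idle)
t=30: (idle)
t=31: (idle)
t=32: (idle)

vruntime(B, start of tick 2) = 2048/423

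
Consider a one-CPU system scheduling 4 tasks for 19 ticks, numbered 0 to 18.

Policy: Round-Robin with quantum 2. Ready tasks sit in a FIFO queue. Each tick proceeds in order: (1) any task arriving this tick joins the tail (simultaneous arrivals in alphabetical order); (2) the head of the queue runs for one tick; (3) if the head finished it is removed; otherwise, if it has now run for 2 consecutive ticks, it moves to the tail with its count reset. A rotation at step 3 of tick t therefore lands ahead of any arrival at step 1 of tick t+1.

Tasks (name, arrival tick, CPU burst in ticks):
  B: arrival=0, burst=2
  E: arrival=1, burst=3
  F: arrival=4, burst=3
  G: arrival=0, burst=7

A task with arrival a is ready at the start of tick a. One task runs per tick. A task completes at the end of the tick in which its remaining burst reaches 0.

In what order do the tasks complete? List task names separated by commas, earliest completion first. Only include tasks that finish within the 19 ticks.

completion order = B, E, F, G

t=0: queue=[B,G] q_used=0 → run B
t=1: queue=[B,G,E] q_used=1 → run B
t=2: queue=[G,E] q_used=0 → run G
t=3: queue=[G,E] q_used=1 → run G
t=4: queue=[E,G,F] q_used=0 → run E
t=5: queue=[E,G,F] q_used=1 → run E
t=6: queue=[G,F,E] q_used=0 → run G
t=7: queue=[G,F,E] q_used=1 → run G
t=8: queue=[F,E,G] q_used=0 → run F
t=9: queue=[F,E,G] q_used=1 → run F
t=10: queue=[E,G,F] q_used=0 → run E
t=11: queue=[G,F] q_used=0 → run G
t=12: queue=[G,F] q_used=1 → run G
t=13: queue=[F,G] q_used=0 → run F
t=14: queue=[G] q_used=0 → run G
t=15: (idle)
t=16: (idle)
t=17: (idle)
t=18: (idle)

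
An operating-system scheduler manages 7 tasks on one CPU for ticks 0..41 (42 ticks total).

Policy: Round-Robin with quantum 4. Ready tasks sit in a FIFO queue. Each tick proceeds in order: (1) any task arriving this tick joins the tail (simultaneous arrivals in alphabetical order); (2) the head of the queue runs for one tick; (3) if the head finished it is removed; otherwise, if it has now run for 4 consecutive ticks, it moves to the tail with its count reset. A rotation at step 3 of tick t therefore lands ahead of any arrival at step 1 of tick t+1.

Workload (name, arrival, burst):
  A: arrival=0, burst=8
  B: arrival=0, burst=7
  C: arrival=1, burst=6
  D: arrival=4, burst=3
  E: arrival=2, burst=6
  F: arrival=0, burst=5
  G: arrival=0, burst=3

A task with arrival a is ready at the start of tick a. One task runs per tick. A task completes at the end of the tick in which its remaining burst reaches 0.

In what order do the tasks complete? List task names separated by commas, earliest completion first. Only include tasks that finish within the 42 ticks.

t=0: queue=[A,B,F,G] q_used=0 → run A
t=1: queue=[A,B,F,G,C] q_used=1 → run A
t=2: queue=[A,B,F,G,C,E] q_used=2 → run A
t=3: queue=[A,B,F,G,C,E] q_used=3 → run A
t=4: queue=[B,F,G,C,E,A,D] q_used=0 → run B
t=5: queue=[B,F,G,C,E,A,D] q_used=1 → run B
t=6: queue=[B,F,G,C,E,A,D] q_used=2 → run B
t=7: queue=[B,F,G,C,E,A,D] q_used=3 → run B
t=8: queue=[F,G,C,E,A,D,B] q_used=0 → run F
t=9: queue=[F,G,C,E,A,D,B] q_used=1 → run F
t=10: queue=[F,G,C,E,A,D,B] q_used=2 → run F
t=11: queue=[F,G,C,E,A,D,B] q_used=3 → run F
t=12: queue=[G,C,E,A,D,B,F] q_used=0 → run G
t=13: queue=[G,C,E,A,D,B,F] q_used=1 → run G
t=14: queue=[G,C,E,A,D,B,F] q_used=2 → run G
t=15: queue=[C,E,A,D,B,F] q_used=0 → run C
t=16: queue=[C,E,A,D,B,F] q_used=1 → run C
t=17: queue=[C,E,A,D,B,F] q_used=2 → run C
t=18: queue=[C,E,A,D,B,F] q_used=3 → run C
t=19: queue=[E,A,D,B,F,C] q_used=0 → run E
t=20: queue=[E,A,D,B,F,C] q_used=1 → run E
t=21: queue=[E,A,D,B,F,C] q_used=2 → run E
t=22: queue=[E,A,D,B,F,C] q_used=3 → run E
t=23: queue=[A,D,B,F,C,E] q_used=0 → run A
t=24: queue=[A,D,B,F,C,E] q_used=1 → run A
t=25: queue=[A,D,B,F,C,E] q_used=2 → run A
t=26: queue=[A,D,B,F,C,E] q_used=3 → run A
t=27: queue=[D,B,F,C,E] q_used=0 → run D
t=28: queue=[D,B,F,C,E] q_used=1 → run D
t=29: queue=[D,B,F,C,E] q_used=2 → run D
t=30: queue=[B,F,C,E] q_used=0 → run B
t=31: queue=[B,F,C,E] q_used=1 → run B
t=32: queue=[B,F,C,E] q_used=2 → run B
t=33: queue=[F,C,E] q_used=0 → run F
t=34: queue=[C,E] q_used=0 → run C
t=35: queue=[C,E] q_used=1 → run C
t=36: queue=[E] q_used=0 → run E
t=37: queue=[E] q_used=1 → run E
t=38: (idle)
t=39: (idle)
t=40: (idle)
t=41: (idle)

completion order = G, A, D, B, F, C, E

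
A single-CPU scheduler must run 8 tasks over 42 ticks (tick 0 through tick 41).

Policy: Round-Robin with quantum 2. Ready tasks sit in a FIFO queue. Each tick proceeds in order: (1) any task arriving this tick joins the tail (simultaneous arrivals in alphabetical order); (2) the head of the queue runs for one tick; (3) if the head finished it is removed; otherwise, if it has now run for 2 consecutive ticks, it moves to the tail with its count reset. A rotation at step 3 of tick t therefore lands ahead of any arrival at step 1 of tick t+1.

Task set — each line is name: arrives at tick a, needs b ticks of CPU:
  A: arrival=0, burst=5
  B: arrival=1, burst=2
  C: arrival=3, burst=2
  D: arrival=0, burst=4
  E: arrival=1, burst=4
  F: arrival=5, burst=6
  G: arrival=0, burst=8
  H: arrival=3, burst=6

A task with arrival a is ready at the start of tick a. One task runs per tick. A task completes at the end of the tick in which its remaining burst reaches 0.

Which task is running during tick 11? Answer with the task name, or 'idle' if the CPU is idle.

running at tick 11 = A

t=0: queue=[A,D,G] q_used=0 → run A
t=1: queue=[A,D,G,B,E] q_used=1 → run A
t=2: queue=[D,G,B,E,A] q_used=0 → run D
t=3: queue=[D,G,B,E,A,C,H] q_used=1 → run D
t=4: queue=[G,B,E,A,C,H,D] q_used=0 → run G
t=5: queue=[G,B,E,A,C,H,D,F] q_used=1 → run G
t=6: queue=[B,E,A,C,H,D,F,G] q_used=0 → run B
t=7: queue=[B,E,A,C,H,D,F,G] q_used=1 → run B
t=8: queue=[E,A,C,H,D,F,G] q_used=0 → run E
t=9: queue=[E,A,C,H,D,F,G] q_used=1 → run E
t=10: queue=[A,C,H,D,F,G,E] q_used=0 → run A
t=11: queue=[A,C,H,D,F,G,E] q_used=1 → run A
t=12: queue=[C,H,D,F,G,E,A] q_used=0 → run C
t=13: queue=[C,H,D,F,G,E,A] q_used=1 → run C
t=14: queue=[H,D,F,G,E,A] q_used=0 → run H
t=15: queue=[H,D,F,G,E,A] q_used=1 → run H
t=16: queue=[D,F,G,E,A,H] q_used=0 → run D
t=17: queue=[D,F,G,E,A,H] q_used=1 → run D
t=18: queue=[F,G,E,A,H] q_used=0 → run F
t=19: queue=[F,G,E,A,H] q_used=1 → run F
t=20: queue=[G,E,A,H,F] q_used=0 → run G
t=21: queue=[G,E,A,H,F] q_used=1 → run G
t=22: queue=[E,A,H,F,G] q_used=0 → run E
t=23: queue=[E,A,H,F,G] q_used=1 → run E
t=24: queue=[A,H,F,G] q_used=0 → run A
t=25: queue=[H,F,G] q_used=0 → run H
t=26: queue=[H,F,G] q_used=1 → run H
t=27: queue=[F,G,H] q_used=0 → run F
t=28: queue=[F,G,H] q_used=1 → run F
t=29: queue=[G,H,F] q_used=0 → run G
t=30: queue=[G,H,F] q_used=1 → run G
t=31: queue=[H,F,G] q_used=0 → run H
t=32: queue=[H,F,G] q_used=1 → run H
t=33: queue=[F,G] q_used=0 → run F
t=34: queue=[F,G] q_used=1 → run F
t=35: queue=[G] q_used=0 → run G
t=36: queue=[G] q_used=1 → run G
t=37: (idle)
t=38: (idle)
t=39: (idle)
t=40: (idle)
t=41: (idle)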